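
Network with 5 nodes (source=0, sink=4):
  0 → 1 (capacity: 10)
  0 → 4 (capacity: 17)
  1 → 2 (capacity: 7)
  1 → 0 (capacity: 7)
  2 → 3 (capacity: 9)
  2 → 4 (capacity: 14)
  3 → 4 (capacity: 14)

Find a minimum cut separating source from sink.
Min cut value = 24, edges: (0,4), (1,2)

Min cut value: 24
Partition: S = [0, 1], T = [2, 3, 4]
Cut edges: (0,4), (1,2)

By max-flow min-cut theorem, max flow = min cut = 24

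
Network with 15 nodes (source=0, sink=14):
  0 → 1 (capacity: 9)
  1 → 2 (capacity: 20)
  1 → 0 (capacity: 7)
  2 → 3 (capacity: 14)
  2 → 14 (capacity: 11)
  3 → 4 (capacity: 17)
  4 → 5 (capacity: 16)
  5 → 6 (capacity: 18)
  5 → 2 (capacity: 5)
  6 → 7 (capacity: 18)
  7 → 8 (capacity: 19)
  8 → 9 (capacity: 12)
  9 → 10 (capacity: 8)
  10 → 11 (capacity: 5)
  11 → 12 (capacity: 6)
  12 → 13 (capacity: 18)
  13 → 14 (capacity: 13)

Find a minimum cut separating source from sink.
Min cut value = 9, edges: (0,1)

Min cut value: 9
Partition: S = [0], T = [1, 2, 3, 4, 5, 6, 7, 8, 9, 10, 11, 12, 13, 14]
Cut edges: (0,1)

By max-flow min-cut theorem, max flow = min cut = 9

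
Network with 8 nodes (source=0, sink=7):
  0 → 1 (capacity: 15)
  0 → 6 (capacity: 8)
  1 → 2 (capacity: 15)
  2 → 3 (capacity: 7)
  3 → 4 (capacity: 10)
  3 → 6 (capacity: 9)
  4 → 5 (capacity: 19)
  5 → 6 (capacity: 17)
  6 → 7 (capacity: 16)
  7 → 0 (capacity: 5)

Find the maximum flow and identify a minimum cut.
Max flow = 15, Min cut edges: (0,6), (2,3)

Maximum flow: 15
Minimum cut: (0,6), (2,3)
Partition: S = [0, 1, 2], T = [3, 4, 5, 6, 7]

Max-flow min-cut theorem verified: both equal 15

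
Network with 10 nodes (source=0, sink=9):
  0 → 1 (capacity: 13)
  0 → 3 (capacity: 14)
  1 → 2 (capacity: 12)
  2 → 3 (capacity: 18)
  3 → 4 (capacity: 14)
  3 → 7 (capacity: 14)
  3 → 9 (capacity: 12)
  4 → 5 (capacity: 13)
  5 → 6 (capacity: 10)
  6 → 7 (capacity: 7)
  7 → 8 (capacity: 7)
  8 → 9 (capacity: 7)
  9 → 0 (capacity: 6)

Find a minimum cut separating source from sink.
Min cut value = 19, edges: (3,9), (8,9)

Min cut value: 19
Partition: S = [0, 1, 2, 3, 4, 5, 6, 7, 8], T = [9]
Cut edges: (3,9), (8,9)

By max-flow min-cut theorem, max flow = min cut = 19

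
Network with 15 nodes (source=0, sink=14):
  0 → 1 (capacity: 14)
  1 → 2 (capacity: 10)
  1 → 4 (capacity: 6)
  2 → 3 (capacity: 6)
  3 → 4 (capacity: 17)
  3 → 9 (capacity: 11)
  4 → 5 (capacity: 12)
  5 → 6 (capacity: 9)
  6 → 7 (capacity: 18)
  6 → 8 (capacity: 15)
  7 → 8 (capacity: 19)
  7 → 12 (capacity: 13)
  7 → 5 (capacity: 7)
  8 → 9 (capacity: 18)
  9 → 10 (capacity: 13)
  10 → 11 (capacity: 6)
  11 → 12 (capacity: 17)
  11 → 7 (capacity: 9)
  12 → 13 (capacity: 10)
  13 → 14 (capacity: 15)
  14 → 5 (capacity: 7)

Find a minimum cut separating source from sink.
Min cut value = 10, edges: (12,13)

Min cut value: 10
Partition: S = [0, 1, 2, 3, 4, 5, 6, 7, 8, 9, 10, 11, 12], T = [13, 14]
Cut edges: (12,13)

By max-flow min-cut theorem, max flow = min cut = 10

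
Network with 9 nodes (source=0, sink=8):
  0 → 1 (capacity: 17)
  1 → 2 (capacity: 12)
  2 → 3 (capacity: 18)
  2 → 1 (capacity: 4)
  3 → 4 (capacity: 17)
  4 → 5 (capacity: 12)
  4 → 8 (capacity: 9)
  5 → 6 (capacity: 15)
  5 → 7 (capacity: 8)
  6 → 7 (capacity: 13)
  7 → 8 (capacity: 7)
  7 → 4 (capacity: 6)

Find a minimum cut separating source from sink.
Min cut value = 12, edges: (1,2)

Min cut value: 12
Partition: S = [0, 1], T = [2, 3, 4, 5, 6, 7, 8]
Cut edges: (1,2)

By max-flow min-cut theorem, max flow = min cut = 12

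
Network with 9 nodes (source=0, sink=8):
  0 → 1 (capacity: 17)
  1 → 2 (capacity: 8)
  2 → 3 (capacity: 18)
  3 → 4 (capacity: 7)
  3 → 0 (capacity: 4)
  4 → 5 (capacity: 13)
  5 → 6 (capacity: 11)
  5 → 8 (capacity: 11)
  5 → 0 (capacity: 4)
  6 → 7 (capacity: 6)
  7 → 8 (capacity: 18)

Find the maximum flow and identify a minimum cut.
Max flow = 7, Min cut edges: (3,4)

Maximum flow: 7
Minimum cut: (3,4)
Partition: S = [0, 1, 2, 3], T = [4, 5, 6, 7, 8]

Max-flow min-cut theorem verified: both equal 7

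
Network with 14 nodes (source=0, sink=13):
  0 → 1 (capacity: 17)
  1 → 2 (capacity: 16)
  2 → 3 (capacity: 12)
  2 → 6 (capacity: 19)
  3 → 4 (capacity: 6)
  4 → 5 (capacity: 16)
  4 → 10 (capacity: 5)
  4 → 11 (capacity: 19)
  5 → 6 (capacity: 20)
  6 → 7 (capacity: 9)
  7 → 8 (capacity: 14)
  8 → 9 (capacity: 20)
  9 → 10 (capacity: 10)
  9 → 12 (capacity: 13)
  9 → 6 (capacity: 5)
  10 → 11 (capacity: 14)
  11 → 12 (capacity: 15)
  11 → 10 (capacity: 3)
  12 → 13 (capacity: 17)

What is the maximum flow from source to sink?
Maximum flow = 15

Max flow: 15

Flow assignment:
  0 → 1: 15/17
  1 → 2: 15/16
  2 → 3: 6/12
  2 → 6: 9/19
  3 → 4: 6/6
  4 → 11: 6/19
  6 → 7: 9/9
  7 → 8: 9/14
  8 → 9: 9/20
  9 → 12: 9/13
  11 → 12: 6/15
  12 → 13: 15/17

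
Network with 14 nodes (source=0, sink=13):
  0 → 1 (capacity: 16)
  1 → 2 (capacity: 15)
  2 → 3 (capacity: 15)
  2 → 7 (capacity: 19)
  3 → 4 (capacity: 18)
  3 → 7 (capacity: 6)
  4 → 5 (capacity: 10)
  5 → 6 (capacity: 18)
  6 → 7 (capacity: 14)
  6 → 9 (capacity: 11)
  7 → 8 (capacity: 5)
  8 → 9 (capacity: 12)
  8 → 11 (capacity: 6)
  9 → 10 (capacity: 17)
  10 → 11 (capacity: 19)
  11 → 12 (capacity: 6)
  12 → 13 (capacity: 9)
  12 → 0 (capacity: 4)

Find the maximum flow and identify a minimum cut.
Max flow = 6, Min cut edges: (11,12)

Maximum flow: 6
Minimum cut: (11,12)
Partition: S = [0, 1, 2, 3, 4, 5, 6, 7, 8, 9, 10, 11], T = [12, 13]

Max-flow min-cut theorem verified: both equal 6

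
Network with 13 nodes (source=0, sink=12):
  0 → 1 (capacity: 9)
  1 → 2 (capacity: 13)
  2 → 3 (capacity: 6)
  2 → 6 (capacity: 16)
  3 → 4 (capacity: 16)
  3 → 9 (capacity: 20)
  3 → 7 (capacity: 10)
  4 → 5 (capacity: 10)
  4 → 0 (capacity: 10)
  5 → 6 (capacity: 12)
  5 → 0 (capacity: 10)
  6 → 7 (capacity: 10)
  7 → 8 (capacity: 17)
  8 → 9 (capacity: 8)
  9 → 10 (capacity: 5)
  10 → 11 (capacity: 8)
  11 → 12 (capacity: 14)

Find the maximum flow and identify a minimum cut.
Max flow = 5, Min cut edges: (9,10)

Maximum flow: 5
Minimum cut: (9,10)
Partition: S = [0, 1, 2, 3, 4, 5, 6, 7, 8, 9], T = [10, 11, 12]

Max-flow min-cut theorem verified: both equal 5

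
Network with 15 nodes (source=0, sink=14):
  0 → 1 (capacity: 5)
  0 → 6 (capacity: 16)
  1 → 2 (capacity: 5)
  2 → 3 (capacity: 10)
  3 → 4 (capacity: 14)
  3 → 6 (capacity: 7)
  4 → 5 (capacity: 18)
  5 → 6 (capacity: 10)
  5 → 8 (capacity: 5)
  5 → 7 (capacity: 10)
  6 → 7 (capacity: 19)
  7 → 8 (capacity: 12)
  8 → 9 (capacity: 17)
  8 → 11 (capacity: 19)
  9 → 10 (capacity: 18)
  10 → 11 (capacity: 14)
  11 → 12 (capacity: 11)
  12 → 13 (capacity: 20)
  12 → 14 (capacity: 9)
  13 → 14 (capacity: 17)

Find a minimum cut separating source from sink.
Min cut value = 11, edges: (11,12)

Min cut value: 11
Partition: S = [0, 1, 2, 3, 4, 5, 6, 7, 8, 9, 10, 11], T = [12, 13, 14]
Cut edges: (11,12)

By max-flow min-cut theorem, max flow = min cut = 11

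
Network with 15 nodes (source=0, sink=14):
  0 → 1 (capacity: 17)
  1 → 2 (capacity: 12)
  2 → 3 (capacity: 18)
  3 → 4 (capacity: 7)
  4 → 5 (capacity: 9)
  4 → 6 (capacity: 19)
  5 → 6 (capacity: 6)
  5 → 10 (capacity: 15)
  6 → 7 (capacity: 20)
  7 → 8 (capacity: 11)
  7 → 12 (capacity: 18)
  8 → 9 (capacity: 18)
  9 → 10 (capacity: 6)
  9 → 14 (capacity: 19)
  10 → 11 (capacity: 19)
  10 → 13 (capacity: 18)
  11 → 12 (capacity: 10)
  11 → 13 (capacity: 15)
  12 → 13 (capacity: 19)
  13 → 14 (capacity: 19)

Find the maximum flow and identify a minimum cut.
Max flow = 7, Min cut edges: (3,4)

Maximum flow: 7
Minimum cut: (3,4)
Partition: S = [0, 1, 2, 3], T = [4, 5, 6, 7, 8, 9, 10, 11, 12, 13, 14]

Max-flow min-cut theorem verified: both equal 7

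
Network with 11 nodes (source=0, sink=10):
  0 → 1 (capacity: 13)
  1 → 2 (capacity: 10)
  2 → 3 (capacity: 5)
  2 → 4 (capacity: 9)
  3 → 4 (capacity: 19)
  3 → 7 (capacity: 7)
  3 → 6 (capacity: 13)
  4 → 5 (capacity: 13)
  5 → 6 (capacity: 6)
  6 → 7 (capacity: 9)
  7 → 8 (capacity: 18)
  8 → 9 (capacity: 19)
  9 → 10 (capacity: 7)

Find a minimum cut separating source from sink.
Min cut value = 7, edges: (9,10)

Min cut value: 7
Partition: S = [0, 1, 2, 3, 4, 5, 6, 7, 8, 9], T = [10]
Cut edges: (9,10)

By max-flow min-cut theorem, max flow = min cut = 7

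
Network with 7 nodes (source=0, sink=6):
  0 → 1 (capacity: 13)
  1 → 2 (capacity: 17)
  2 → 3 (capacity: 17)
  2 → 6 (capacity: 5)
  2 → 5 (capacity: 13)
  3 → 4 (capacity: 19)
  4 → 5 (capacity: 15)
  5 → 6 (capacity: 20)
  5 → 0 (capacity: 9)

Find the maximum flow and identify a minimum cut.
Max flow = 13, Min cut edges: (0,1)

Maximum flow: 13
Minimum cut: (0,1)
Partition: S = [0], T = [1, 2, 3, 4, 5, 6]

Max-flow min-cut theorem verified: both equal 13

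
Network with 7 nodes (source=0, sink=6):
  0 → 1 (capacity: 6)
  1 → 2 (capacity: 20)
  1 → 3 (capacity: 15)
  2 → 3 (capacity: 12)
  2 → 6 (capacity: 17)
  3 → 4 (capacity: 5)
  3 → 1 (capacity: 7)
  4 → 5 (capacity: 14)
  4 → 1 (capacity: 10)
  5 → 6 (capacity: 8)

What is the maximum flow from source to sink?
Maximum flow = 6

Max flow: 6

Flow assignment:
  0 → 1: 6/6
  1 → 2: 6/20
  2 → 6: 6/17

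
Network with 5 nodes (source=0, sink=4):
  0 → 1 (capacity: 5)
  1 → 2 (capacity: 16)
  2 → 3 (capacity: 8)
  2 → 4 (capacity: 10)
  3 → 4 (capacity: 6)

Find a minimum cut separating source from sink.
Min cut value = 5, edges: (0,1)

Min cut value: 5
Partition: S = [0], T = [1, 2, 3, 4]
Cut edges: (0,1)

By max-flow min-cut theorem, max flow = min cut = 5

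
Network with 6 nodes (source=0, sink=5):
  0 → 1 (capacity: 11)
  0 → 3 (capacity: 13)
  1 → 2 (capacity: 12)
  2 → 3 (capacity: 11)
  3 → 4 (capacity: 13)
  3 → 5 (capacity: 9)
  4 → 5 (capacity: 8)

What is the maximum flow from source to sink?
Maximum flow = 17

Max flow: 17

Flow assignment:
  0 → 1: 9/11
  0 → 3: 8/13
  1 → 2: 9/12
  2 → 3: 9/11
  3 → 4: 8/13
  3 → 5: 9/9
  4 → 5: 8/8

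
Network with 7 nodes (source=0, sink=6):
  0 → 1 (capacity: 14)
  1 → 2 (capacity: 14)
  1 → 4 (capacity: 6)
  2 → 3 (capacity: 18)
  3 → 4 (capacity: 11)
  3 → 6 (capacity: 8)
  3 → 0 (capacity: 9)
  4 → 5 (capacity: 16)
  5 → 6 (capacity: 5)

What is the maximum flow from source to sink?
Maximum flow = 13

Max flow: 13

Flow assignment:
  0 → 1: 13/14
  1 → 2: 8/14
  1 → 4: 5/6
  2 → 3: 8/18
  3 → 6: 8/8
  4 → 5: 5/16
  5 → 6: 5/5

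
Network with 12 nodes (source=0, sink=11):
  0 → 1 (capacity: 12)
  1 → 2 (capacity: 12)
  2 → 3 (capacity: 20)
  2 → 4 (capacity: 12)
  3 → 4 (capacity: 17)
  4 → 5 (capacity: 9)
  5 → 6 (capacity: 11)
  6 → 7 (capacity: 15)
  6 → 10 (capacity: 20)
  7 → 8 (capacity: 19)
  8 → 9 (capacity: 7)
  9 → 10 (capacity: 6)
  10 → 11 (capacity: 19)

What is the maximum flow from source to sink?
Maximum flow = 9

Max flow: 9

Flow assignment:
  0 → 1: 9/12
  1 → 2: 9/12
  2 → 4: 9/12
  4 → 5: 9/9
  5 → 6: 9/11
  6 → 10: 9/20
  10 → 11: 9/19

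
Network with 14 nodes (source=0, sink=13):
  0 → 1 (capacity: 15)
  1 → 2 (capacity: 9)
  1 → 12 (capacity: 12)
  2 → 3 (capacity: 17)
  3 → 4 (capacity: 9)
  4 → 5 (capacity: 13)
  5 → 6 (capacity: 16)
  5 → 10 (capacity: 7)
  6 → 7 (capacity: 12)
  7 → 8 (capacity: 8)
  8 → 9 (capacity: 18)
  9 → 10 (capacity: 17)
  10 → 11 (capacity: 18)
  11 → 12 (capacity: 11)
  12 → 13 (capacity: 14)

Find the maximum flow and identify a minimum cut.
Max flow = 14, Min cut edges: (12,13)

Maximum flow: 14
Minimum cut: (12,13)
Partition: S = [0, 1, 2, 3, 4, 5, 6, 7, 8, 9, 10, 11, 12], T = [13]

Max-flow min-cut theorem verified: both equal 14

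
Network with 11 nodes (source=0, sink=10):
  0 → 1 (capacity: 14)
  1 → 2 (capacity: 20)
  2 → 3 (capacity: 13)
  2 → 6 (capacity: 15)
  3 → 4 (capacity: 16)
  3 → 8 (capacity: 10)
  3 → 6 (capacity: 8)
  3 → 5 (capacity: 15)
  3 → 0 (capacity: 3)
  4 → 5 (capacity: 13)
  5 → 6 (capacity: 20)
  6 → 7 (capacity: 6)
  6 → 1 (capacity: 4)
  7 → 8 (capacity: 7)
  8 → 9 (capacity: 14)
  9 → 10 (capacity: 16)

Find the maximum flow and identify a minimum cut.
Max flow = 14, Min cut edges: (8,9)

Maximum flow: 14
Minimum cut: (8,9)
Partition: S = [0, 1, 2, 3, 4, 5, 6, 7, 8], T = [9, 10]

Max-flow min-cut theorem verified: both equal 14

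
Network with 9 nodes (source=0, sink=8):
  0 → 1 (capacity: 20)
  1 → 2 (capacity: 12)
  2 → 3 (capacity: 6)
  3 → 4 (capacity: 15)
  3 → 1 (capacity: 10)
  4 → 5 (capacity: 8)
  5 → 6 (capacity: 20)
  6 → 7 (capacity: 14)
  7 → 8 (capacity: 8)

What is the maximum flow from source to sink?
Maximum flow = 6

Max flow: 6

Flow assignment:
  0 → 1: 6/20
  1 → 2: 6/12
  2 → 3: 6/6
  3 → 4: 6/15
  4 → 5: 6/8
  5 → 6: 6/20
  6 → 7: 6/14
  7 → 8: 6/8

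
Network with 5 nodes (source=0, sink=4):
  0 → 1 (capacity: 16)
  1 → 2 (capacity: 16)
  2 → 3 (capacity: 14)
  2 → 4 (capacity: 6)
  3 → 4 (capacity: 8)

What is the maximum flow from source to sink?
Maximum flow = 14

Max flow: 14

Flow assignment:
  0 → 1: 14/16
  1 → 2: 14/16
  2 → 3: 8/14
  2 → 4: 6/6
  3 → 4: 8/8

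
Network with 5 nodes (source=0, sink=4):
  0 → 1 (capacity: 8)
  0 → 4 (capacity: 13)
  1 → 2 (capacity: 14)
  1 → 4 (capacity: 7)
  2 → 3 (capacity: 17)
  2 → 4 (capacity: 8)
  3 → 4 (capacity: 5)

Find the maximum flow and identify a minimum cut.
Max flow = 21, Min cut edges: (0,1), (0,4)

Maximum flow: 21
Minimum cut: (0,1), (0,4)
Partition: S = [0], T = [1, 2, 3, 4]

Max-flow min-cut theorem verified: both equal 21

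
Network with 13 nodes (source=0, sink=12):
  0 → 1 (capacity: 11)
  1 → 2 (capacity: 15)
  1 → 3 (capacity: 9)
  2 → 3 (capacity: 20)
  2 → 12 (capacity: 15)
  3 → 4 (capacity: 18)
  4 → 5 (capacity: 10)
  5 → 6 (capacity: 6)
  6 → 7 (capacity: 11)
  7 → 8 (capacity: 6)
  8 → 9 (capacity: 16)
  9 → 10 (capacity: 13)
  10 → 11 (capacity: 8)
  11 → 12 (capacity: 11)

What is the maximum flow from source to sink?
Maximum flow = 11

Max flow: 11

Flow assignment:
  0 → 1: 11/11
  1 → 2: 11/15
  2 → 12: 11/15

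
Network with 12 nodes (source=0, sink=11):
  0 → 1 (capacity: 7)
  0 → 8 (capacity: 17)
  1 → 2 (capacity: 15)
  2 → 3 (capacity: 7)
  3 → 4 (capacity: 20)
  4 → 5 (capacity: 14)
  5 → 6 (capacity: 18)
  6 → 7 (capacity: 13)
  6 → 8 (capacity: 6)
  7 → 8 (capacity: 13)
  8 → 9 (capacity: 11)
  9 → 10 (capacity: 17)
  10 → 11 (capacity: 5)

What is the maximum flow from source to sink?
Maximum flow = 5

Max flow: 5

Flow assignment:
  0 → 1: 5/7
  1 → 2: 5/15
  2 → 3: 5/7
  3 → 4: 5/20
  4 → 5: 5/14
  5 → 6: 5/18
  6 → 7: 1/13
  6 → 8: 4/6
  7 → 8: 1/13
  8 → 9: 5/11
  9 → 10: 5/17
  10 → 11: 5/5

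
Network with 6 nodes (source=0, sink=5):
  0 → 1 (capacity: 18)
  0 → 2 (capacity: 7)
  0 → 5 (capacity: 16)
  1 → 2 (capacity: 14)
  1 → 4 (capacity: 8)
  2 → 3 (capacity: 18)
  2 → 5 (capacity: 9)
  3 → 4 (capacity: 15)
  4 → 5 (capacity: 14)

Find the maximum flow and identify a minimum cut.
Max flow = 39, Min cut edges: (0,5), (2,5), (4,5)

Maximum flow: 39
Minimum cut: (0,5), (2,5), (4,5)
Partition: S = [0, 1, 2, 3, 4], T = [5]

Max-flow min-cut theorem verified: both equal 39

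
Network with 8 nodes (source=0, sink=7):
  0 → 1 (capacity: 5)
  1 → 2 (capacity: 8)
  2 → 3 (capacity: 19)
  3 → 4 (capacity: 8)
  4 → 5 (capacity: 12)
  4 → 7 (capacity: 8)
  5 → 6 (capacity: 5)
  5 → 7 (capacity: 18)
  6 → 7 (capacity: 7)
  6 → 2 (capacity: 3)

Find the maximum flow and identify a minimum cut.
Max flow = 5, Min cut edges: (0,1)

Maximum flow: 5
Minimum cut: (0,1)
Partition: S = [0], T = [1, 2, 3, 4, 5, 6, 7]

Max-flow min-cut theorem verified: both equal 5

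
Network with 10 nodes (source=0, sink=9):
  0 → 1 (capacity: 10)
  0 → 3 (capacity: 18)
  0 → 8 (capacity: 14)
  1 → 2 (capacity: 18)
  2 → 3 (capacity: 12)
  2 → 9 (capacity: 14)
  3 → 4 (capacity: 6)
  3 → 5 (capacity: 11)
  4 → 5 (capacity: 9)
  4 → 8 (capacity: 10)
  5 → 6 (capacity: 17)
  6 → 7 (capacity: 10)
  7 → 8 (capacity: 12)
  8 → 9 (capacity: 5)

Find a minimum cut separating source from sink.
Min cut value = 15, edges: (0,1), (8,9)

Min cut value: 15
Partition: S = [0, 3, 4, 5, 6, 7, 8], T = [1, 2, 9]
Cut edges: (0,1), (8,9)

By max-flow min-cut theorem, max flow = min cut = 15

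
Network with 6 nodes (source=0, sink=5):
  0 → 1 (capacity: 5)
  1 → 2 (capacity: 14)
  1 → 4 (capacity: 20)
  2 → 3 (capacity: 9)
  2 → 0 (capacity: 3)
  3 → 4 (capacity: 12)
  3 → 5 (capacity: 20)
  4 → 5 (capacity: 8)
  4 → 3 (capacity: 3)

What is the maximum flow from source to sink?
Maximum flow = 5

Max flow: 5

Flow assignment:
  0 → 1: 5/5
  1 → 4: 5/20
  4 → 5: 5/8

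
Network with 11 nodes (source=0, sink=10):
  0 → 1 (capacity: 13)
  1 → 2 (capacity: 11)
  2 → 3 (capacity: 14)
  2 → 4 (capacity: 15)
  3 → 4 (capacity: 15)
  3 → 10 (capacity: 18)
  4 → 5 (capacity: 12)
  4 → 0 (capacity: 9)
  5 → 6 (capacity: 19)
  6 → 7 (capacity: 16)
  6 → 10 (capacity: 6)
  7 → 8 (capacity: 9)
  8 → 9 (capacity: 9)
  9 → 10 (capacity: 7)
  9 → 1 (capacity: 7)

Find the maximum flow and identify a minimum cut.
Max flow = 11, Min cut edges: (1,2)

Maximum flow: 11
Minimum cut: (1,2)
Partition: S = [0, 1], T = [2, 3, 4, 5, 6, 7, 8, 9, 10]

Max-flow min-cut theorem verified: both equal 11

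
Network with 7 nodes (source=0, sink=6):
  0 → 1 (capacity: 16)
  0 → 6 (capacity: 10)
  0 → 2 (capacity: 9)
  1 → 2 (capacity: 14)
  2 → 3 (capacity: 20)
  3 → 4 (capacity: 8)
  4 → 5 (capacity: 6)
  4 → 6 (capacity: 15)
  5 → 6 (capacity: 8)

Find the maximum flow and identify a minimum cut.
Max flow = 18, Min cut edges: (0,6), (3,4)

Maximum flow: 18
Minimum cut: (0,6), (3,4)
Partition: S = [0, 1, 2, 3], T = [4, 5, 6]

Max-flow min-cut theorem verified: both equal 18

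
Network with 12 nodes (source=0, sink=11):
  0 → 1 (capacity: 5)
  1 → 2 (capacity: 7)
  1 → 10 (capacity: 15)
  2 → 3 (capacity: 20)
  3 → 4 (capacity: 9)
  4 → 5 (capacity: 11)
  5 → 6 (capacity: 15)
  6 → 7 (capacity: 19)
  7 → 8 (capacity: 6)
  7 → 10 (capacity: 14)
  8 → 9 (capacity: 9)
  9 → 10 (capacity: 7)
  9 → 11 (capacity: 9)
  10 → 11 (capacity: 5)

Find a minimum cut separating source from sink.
Min cut value = 5, edges: (0,1)

Min cut value: 5
Partition: S = [0], T = [1, 2, 3, 4, 5, 6, 7, 8, 9, 10, 11]
Cut edges: (0,1)

By max-flow min-cut theorem, max flow = min cut = 5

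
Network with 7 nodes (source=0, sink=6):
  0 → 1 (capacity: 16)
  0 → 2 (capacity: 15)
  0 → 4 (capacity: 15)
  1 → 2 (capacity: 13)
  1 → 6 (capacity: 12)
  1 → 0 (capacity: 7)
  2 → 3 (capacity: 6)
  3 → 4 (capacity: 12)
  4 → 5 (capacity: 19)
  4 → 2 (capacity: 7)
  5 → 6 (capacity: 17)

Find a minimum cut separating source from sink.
Min cut value = 29, edges: (1,6), (5,6)

Min cut value: 29
Partition: S = [0, 1, 2, 3, 4, 5], T = [6]
Cut edges: (1,6), (5,6)

By max-flow min-cut theorem, max flow = min cut = 29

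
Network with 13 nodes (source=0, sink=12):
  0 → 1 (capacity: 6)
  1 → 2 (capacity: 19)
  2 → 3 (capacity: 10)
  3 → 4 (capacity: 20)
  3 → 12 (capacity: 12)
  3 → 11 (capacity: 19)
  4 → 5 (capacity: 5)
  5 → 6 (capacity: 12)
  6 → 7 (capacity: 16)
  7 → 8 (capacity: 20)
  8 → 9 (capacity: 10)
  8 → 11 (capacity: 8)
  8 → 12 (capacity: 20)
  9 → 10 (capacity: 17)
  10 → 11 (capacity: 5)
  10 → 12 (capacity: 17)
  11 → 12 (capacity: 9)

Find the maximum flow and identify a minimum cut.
Max flow = 6, Min cut edges: (0,1)

Maximum flow: 6
Minimum cut: (0,1)
Partition: S = [0], T = [1, 2, 3, 4, 5, 6, 7, 8, 9, 10, 11, 12]

Max-flow min-cut theorem verified: both equal 6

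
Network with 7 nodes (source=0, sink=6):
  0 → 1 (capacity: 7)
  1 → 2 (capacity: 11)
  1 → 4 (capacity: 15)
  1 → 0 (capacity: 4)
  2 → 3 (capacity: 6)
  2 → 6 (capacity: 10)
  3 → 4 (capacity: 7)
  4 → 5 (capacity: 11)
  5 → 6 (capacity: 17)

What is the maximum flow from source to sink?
Maximum flow = 7

Max flow: 7

Flow assignment:
  0 → 1: 7/7
  1 → 2: 7/11
  2 → 6: 7/10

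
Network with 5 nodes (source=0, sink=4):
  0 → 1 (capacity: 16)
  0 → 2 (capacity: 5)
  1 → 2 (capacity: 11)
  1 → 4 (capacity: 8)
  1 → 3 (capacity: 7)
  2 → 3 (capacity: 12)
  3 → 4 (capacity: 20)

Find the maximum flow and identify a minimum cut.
Max flow = 21, Min cut edges: (0,1), (0,2)

Maximum flow: 21
Minimum cut: (0,1), (0,2)
Partition: S = [0], T = [1, 2, 3, 4]

Max-flow min-cut theorem verified: both equal 21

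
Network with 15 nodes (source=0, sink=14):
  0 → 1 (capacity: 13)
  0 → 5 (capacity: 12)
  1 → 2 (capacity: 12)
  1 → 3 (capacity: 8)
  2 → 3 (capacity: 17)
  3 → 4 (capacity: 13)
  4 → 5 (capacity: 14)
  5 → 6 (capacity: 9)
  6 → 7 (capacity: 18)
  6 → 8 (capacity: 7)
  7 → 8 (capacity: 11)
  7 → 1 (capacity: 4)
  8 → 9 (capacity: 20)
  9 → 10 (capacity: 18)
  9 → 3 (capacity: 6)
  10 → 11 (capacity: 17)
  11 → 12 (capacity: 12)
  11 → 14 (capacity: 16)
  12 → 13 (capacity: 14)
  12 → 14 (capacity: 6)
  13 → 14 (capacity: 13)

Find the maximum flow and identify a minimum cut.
Max flow = 9, Min cut edges: (5,6)

Maximum flow: 9
Minimum cut: (5,6)
Partition: S = [0, 1, 2, 3, 4, 5], T = [6, 7, 8, 9, 10, 11, 12, 13, 14]

Max-flow min-cut theorem verified: both equal 9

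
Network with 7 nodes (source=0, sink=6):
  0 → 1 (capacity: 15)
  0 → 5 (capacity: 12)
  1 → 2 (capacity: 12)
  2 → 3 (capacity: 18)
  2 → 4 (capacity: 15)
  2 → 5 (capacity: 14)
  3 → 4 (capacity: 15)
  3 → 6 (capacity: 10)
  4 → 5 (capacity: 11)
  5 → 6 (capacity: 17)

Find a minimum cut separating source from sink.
Min cut value = 24, edges: (0,5), (1,2)

Min cut value: 24
Partition: S = [0, 1], T = [2, 3, 4, 5, 6]
Cut edges: (0,5), (1,2)

By max-flow min-cut theorem, max flow = min cut = 24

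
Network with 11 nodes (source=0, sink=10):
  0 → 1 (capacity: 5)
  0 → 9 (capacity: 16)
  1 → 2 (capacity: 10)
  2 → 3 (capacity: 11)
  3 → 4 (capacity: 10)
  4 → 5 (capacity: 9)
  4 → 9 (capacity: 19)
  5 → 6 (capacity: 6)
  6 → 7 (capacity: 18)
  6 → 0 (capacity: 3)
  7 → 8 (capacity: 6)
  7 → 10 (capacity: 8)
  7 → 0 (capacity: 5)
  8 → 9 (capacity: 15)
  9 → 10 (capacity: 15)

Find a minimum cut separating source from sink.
Min cut value = 20, edges: (0,1), (9,10)

Min cut value: 20
Partition: S = [0, 8, 9], T = [1, 2, 3, 4, 5, 6, 7, 10]
Cut edges: (0,1), (9,10)

By max-flow min-cut theorem, max flow = min cut = 20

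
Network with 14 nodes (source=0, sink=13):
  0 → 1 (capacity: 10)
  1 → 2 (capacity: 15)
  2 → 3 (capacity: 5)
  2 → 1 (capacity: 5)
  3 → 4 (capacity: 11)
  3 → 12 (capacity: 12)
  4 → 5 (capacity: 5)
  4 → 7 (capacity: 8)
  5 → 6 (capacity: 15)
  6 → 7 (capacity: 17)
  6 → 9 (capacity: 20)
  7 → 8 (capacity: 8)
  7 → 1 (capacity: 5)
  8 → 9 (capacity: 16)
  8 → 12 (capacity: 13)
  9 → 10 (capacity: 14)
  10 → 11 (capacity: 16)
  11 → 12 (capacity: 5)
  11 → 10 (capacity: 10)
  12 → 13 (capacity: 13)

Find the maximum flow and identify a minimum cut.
Max flow = 5, Min cut edges: (2,3)

Maximum flow: 5
Minimum cut: (2,3)
Partition: S = [0, 1, 2], T = [3, 4, 5, 6, 7, 8, 9, 10, 11, 12, 13]

Max-flow min-cut theorem verified: both equal 5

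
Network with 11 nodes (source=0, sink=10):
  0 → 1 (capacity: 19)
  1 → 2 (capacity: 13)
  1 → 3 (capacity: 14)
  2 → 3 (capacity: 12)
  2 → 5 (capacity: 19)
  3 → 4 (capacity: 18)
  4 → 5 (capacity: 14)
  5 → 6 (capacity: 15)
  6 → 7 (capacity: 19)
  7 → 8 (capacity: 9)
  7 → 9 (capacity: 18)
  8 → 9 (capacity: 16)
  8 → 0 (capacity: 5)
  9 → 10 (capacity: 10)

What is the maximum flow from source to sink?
Maximum flow = 10

Max flow: 10

Flow assignment:
  0 → 1: 15/19
  1 → 2: 9/13
  1 → 3: 6/14
  2 → 5: 9/19
  3 → 4: 6/18
  4 → 5: 6/14
  5 → 6: 15/15
  6 → 7: 15/19
  7 → 8: 5/9
  7 → 9: 10/18
  8 → 0: 5/5
  9 → 10: 10/10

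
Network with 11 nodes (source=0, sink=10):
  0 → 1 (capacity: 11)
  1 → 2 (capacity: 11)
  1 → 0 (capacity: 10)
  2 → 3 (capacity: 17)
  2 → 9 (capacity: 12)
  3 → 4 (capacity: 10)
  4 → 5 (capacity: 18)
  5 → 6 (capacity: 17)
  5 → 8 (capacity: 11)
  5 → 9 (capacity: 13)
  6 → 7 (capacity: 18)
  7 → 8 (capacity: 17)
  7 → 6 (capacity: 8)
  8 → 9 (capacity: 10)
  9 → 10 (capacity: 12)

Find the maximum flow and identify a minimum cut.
Max flow = 11, Min cut edges: (1,2)

Maximum flow: 11
Minimum cut: (1,2)
Partition: S = [0, 1], T = [2, 3, 4, 5, 6, 7, 8, 9, 10]

Max-flow min-cut theorem verified: both equal 11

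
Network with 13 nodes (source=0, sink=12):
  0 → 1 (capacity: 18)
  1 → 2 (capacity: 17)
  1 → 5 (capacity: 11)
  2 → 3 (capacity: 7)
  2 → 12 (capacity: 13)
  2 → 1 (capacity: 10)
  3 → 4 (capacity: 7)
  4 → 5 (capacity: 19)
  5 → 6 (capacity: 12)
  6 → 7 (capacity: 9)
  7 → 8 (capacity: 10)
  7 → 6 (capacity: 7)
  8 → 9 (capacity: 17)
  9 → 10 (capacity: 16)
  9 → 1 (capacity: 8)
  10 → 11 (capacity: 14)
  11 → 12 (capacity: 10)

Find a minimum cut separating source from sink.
Min cut value = 18, edges: (0,1)

Min cut value: 18
Partition: S = [0], T = [1, 2, 3, 4, 5, 6, 7, 8, 9, 10, 11, 12]
Cut edges: (0,1)

By max-flow min-cut theorem, max flow = min cut = 18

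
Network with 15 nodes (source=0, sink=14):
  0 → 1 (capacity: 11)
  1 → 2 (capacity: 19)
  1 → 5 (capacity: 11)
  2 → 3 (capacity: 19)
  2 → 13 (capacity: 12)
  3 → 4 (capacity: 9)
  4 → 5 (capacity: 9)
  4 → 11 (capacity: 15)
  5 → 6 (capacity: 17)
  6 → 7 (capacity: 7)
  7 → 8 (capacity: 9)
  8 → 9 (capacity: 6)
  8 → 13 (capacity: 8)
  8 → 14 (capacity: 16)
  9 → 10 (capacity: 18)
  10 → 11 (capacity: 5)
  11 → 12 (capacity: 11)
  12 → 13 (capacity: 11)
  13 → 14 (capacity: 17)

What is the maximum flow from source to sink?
Maximum flow = 11

Max flow: 11

Flow assignment:
  0 → 1: 11/11
  1 → 2: 11/19
  2 → 13: 11/12
  13 → 14: 11/17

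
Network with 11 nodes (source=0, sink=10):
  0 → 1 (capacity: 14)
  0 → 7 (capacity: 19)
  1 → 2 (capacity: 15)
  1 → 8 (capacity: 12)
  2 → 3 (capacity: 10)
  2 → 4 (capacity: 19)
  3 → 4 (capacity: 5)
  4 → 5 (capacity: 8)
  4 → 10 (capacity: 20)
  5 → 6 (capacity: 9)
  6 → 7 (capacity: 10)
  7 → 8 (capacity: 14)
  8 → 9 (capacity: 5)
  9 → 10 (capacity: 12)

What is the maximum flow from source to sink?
Maximum flow = 19

Max flow: 19

Flow assignment:
  0 → 1: 14/14
  0 → 7: 5/19
  1 → 2: 14/15
  2 → 4: 14/19
  4 → 10: 14/20
  7 → 8: 5/14
  8 → 9: 5/5
  9 → 10: 5/12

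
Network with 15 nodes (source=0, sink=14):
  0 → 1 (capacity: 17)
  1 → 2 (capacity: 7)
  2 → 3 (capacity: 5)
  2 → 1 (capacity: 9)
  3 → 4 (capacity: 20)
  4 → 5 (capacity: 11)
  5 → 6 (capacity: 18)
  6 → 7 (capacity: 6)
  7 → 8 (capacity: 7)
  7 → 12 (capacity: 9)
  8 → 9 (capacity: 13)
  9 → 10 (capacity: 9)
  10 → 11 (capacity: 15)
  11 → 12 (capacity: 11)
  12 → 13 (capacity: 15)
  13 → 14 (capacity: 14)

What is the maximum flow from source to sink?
Maximum flow = 5

Max flow: 5

Flow assignment:
  0 → 1: 5/17
  1 → 2: 5/7
  2 → 3: 5/5
  3 → 4: 5/20
  4 → 5: 5/11
  5 → 6: 5/18
  6 → 7: 5/6
  7 → 12: 5/9
  12 → 13: 5/15
  13 → 14: 5/14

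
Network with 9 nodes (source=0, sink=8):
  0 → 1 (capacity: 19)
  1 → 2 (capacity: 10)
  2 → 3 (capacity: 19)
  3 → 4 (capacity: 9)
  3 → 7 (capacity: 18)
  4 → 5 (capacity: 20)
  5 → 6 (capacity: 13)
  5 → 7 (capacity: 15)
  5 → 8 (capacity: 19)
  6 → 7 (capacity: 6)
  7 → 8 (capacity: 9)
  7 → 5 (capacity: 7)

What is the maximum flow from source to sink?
Maximum flow = 10

Max flow: 10

Flow assignment:
  0 → 1: 10/19
  1 → 2: 10/10
  2 → 3: 10/19
  3 → 7: 10/18
  5 → 8: 1/19
  7 → 8: 9/9
  7 → 5: 1/7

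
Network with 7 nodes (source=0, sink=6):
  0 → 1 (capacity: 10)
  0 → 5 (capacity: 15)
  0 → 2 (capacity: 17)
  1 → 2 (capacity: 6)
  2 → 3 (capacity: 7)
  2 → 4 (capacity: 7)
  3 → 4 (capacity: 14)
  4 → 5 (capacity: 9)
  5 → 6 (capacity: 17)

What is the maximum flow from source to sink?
Maximum flow = 17

Max flow: 17

Flow assignment:
  0 → 1: 6/10
  0 → 5: 8/15
  0 → 2: 3/17
  1 → 2: 6/6
  2 → 3: 2/7
  2 → 4: 7/7
  3 → 4: 2/14
  4 → 5: 9/9
  5 → 6: 17/17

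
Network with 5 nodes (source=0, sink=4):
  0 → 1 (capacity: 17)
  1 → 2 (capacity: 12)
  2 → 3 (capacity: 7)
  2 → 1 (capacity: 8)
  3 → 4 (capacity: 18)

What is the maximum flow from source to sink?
Maximum flow = 7

Max flow: 7

Flow assignment:
  0 → 1: 7/17
  1 → 2: 7/12
  2 → 3: 7/7
  3 → 4: 7/18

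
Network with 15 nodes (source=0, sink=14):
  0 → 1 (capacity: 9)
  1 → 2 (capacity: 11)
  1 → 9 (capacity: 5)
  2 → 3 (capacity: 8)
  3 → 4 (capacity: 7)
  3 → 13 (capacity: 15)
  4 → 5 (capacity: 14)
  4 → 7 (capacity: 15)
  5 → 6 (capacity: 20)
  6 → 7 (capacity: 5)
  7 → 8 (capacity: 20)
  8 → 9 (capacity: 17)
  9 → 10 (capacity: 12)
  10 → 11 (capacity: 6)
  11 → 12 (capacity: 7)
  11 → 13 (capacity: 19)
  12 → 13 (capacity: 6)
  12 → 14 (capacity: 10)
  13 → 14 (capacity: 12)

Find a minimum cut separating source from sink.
Min cut value = 9, edges: (0,1)

Min cut value: 9
Partition: S = [0], T = [1, 2, 3, 4, 5, 6, 7, 8, 9, 10, 11, 12, 13, 14]
Cut edges: (0,1)

By max-flow min-cut theorem, max flow = min cut = 9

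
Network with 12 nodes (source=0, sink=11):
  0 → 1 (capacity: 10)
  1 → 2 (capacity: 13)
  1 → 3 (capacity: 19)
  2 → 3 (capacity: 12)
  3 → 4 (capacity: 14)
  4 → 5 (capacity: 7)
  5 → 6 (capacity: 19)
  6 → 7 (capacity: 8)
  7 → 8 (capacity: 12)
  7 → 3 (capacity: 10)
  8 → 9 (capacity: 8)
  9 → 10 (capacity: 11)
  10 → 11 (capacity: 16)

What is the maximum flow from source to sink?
Maximum flow = 7

Max flow: 7

Flow assignment:
  0 → 1: 7/10
  1 → 3: 7/19
  3 → 4: 7/14
  4 → 5: 7/7
  5 → 6: 7/19
  6 → 7: 7/8
  7 → 8: 7/12
  8 → 9: 7/8
  9 → 10: 7/11
  10 → 11: 7/16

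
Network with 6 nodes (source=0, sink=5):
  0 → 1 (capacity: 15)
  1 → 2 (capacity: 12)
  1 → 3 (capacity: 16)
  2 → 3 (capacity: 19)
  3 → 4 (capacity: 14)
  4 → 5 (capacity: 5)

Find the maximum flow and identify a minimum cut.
Max flow = 5, Min cut edges: (4,5)

Maximum flow: 5
Minimum cut: (4,5)
Partition: S = [0, 1, 2, 3, 4], T = [5]

Max-flow min-cut theorem verified: both equal 5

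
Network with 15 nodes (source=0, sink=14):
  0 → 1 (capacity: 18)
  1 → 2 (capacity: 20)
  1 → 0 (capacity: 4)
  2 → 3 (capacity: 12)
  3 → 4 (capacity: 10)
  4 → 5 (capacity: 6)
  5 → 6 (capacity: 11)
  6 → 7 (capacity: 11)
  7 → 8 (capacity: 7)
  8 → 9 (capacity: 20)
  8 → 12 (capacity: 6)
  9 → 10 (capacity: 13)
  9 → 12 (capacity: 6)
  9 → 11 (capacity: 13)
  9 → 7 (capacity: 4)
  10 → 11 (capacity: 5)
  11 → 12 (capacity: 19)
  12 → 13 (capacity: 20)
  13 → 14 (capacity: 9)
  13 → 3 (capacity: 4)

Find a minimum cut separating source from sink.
Min cut value = 6, edges: (4,5)

Min cut value: 6
Partition: S = [0, 1, 2, 3, 4], T = [5, 6, 7, 8, 9, 10, 11, 12, 13, 14]
Cut edges: (4,5)

By max-flow min-cut theorem, max flow = min cut = 6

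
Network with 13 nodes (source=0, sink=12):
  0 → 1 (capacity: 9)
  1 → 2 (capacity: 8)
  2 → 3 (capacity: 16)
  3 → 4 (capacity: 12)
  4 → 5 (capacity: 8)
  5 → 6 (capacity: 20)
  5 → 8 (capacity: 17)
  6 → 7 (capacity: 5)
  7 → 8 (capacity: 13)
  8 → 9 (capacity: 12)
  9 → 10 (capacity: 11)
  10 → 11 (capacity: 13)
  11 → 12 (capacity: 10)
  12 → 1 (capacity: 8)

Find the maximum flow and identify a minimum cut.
Max flow = 8, Min cut edges: (4,5)

Maximum flow: 8
Minimum cut: (4,5)
Partition: S = [0, 1, 2, 3, 4], T = [5, 6, 7, 8, 9, 10, 11, 12]

Max-flow min-cut theorem verified: both equal 8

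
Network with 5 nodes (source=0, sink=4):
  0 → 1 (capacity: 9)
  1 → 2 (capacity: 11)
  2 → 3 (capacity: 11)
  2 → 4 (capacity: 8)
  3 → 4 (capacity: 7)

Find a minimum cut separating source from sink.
Min cut value = 9, edges: (0,1)

Min cut value: 9
Partition: S = [0], T = [1, 2, 3, 4]
Cut edges: (0,1)

By max-flow min-cut theorem, max flow = min cut = 9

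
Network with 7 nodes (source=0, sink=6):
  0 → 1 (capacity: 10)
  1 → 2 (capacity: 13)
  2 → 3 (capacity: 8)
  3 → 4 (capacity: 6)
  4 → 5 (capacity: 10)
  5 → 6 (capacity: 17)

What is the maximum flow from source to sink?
Maximum flow = 6

Max flow: 6

Flow assignment:
  0 → 1: 6/10
  1 → 2: 6/13
  2 → 3: 6/8
  3 → 4: 6/6
  4 → 5: 6/10
  5 → 6: 6/17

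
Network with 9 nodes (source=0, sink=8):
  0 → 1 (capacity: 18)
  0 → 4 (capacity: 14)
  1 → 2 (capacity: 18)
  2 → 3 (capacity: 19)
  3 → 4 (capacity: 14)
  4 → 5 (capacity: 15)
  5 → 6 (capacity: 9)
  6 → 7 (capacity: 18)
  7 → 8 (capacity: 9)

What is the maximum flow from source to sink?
Maximum flow = 9

Max flow: 9

Flow assignment:
  0 → 1: 9/18
  1 → 2: 9/18
  2 → 3: 9/19
  3 → 4: 9/14
  4 → 5: 9/15
  5 → 6: 9/9
  6 → 7: 9/18
  7 → 8: 9/9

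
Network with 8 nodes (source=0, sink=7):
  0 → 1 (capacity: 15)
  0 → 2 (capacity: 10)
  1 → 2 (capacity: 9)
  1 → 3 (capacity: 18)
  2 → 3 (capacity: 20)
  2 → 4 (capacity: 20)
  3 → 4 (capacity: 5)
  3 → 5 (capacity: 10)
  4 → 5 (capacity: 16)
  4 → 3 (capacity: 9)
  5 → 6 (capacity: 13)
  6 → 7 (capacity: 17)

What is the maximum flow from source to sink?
Maximum flow = 13

Max flow: 13

Flow assignment:
  0 → 1: 13/15
  1 → 2: 7/9
  1 → 3: 6/18
  2 → 3: 7/20
  3 → 4: 3/5
  3 → 5: 10/10
  4 → 5: 3/16
  5 → 6: 13/13
  6 → 7: 13/17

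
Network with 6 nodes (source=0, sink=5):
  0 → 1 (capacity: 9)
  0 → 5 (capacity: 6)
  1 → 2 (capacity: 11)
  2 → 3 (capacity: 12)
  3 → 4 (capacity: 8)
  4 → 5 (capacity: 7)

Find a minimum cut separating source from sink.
Min cut value = 13, edges: (0,5), (4,5)

Min cut value: 13
Partition: S = [0, 1, 2, 3, 4], T = [5]
Cut edges: (0,5), (4,5)

By max-flow min-cut theorem, max flow = min cut = 13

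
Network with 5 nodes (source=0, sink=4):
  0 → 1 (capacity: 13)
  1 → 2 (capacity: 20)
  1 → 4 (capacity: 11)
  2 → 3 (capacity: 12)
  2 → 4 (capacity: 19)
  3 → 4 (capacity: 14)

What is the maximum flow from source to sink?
Maximum flow = 13

Max flow: 13

Flow assignment:
  0 → 1: 13/13
  1 → 2: 2/20
  1 → 4: 11/11
  2 → 4: 2/19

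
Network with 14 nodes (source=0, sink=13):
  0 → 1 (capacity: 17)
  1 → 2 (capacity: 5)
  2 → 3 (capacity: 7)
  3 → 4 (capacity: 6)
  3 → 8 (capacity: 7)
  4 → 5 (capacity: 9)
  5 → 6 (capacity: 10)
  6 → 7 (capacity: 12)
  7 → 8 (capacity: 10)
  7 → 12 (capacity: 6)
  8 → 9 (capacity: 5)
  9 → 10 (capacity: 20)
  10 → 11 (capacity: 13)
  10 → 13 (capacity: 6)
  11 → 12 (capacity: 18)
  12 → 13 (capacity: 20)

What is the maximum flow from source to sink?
Maximum flow = 5

Max flow: 5

Flow assignment:
  0 → 1: 5/17
  1 → 2: 5/5
  2 → 3: 5/7
  3 → 8: 5/7
  8 → 9: 5/5
  9 → 10: 5/20
  10 → 13: 5/6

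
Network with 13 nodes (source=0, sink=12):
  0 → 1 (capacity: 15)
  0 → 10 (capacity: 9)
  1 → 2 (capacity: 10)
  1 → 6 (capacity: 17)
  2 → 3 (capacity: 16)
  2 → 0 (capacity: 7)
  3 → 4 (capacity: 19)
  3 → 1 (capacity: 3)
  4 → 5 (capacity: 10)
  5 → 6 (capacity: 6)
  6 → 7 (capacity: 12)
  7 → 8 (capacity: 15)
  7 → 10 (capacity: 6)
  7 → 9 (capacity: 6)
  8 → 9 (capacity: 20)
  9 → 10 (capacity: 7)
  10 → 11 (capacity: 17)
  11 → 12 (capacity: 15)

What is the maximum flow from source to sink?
Maximum flow = 15

Max flow: 15

Flow assignment:
  0 → 1: 12/15
  0 → 10: 3/9
  1 → 2: 3/10
  1 → 6: 12/17
  2 → 3: 3/16
  3 → 1: 3/3
  6 → 7: 12/12
  7 → 10: 6/6
  7 → 9: 6/6
  9 → 10: 6/7
  10 → 11: 15/17
  11 → 12: 15/15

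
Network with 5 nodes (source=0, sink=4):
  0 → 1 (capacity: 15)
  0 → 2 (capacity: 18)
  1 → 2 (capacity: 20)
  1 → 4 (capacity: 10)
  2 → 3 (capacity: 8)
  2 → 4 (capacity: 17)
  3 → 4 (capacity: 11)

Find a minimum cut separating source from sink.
Min cut value = 33, edges: (0,1), (0,2)

Min cut value: 33
Partition: S = [0], T = [1, 2, 3, 4]
Cut edges: (0,1), (0,2)

By max-flow min-cut theorem, max flow = min cut = 33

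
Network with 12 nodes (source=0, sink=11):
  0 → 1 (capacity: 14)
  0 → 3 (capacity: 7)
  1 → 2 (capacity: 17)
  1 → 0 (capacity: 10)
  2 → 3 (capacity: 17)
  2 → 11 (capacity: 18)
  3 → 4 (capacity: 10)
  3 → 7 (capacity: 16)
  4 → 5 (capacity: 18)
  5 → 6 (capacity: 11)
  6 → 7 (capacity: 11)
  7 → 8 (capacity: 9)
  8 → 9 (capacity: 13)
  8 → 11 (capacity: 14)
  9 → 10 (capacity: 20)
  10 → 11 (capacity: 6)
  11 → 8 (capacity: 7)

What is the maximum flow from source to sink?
Maximum flow = 21

Max flow: 21

Flow assignment:
  0 → 1: 14/14
  0 → 3: 7/7
  1 → 2: 14/17
  2 → 11: 14/18
  3 → 7: 7/16
  7 → 8: 7/9
  8 → 11: 7/14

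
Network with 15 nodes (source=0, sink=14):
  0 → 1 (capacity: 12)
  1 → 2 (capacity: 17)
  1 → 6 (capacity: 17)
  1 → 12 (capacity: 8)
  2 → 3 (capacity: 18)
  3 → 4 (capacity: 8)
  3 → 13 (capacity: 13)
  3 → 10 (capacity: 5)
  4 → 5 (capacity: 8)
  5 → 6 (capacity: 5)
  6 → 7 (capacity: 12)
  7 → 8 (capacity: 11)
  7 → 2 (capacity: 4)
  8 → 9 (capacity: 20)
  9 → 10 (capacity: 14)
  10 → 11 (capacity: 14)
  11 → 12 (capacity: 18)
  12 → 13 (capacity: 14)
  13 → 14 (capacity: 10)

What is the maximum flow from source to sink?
Maximum flow = 10

Max flow: 10

Flow assignment:
  0 → 1: 10/12
  1 → 2: 2/17
  1 → 12: 8/8
  2 → 3: 2/18
  3 → 13: 2/13
  12 → 13: 8/14
  13 → 14: 10/10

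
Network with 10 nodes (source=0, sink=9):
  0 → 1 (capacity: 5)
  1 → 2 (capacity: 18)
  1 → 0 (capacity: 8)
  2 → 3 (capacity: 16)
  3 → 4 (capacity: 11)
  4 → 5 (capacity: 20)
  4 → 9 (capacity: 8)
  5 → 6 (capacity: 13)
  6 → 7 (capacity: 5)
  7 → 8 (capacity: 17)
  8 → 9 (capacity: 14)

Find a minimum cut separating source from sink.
Min cut value = 5, edges: (0,1)

Min cut value: 5
Partition: S = [0], T = [1, 2, 3, 4, 5, 6, 7, 8, 9]
Cut edges: (0,1)

By max-flow min-cut theorem, max flow = min cut = 5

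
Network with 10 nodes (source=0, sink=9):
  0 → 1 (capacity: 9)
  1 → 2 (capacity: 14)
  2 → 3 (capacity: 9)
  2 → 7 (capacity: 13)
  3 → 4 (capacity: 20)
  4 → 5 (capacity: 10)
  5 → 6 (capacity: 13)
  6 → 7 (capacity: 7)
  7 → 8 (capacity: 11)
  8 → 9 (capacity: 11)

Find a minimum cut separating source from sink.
Min cut value = 9, edges: (0,1)

Min cut value: 9
Partition: S = [0], T = [1, 2, 3, 4, 5, 6, 7, 8, 9]
Cut edges: (0,1)

By max-flow min-cut theorem, max flow = min cut = 9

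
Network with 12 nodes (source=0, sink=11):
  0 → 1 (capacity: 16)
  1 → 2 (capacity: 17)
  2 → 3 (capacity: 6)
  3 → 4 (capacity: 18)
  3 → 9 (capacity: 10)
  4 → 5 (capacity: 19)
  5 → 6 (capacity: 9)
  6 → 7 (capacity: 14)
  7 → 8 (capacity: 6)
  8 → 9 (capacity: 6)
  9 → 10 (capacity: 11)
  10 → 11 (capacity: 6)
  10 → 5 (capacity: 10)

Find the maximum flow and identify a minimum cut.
Max flow = 6, Min cut edges: (10,11)

Maximum flow: 6
Minimum cut: (10,11)
Partition: S = [0, 1, 2, 3, 4, 5, 6, 7, 8, 9, 10], T = [11]

Max-flow min-cut theorem verified: both equal 6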